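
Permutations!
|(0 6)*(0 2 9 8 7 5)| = |(0 6 2 9 8 7 5)| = 7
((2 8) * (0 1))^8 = ((0 1)(2 8))^8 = (8)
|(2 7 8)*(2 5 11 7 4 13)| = 12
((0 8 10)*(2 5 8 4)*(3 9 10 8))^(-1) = (0 10 9 3 5 2 4)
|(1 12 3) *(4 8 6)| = |(1 12 3)(4 8 6)| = 3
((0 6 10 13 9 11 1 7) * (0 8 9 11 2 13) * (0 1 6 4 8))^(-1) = ((0 4 8 9 2 13 11 6 10 1 7))^(-1) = (0 7 1 10 6 11 13 2 9 8 4)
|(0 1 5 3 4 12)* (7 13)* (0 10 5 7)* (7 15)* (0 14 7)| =15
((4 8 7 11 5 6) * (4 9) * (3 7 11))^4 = (4 6 11)(5 8 9)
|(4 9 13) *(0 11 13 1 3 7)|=8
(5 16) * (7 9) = (5 16)(7 9) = [0, 1, 2, 3, 4, 16, 6, 9, 8, 7, 10, 11, 12, 13, 14, 15, 5]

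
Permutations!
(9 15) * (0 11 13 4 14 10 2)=(0 11 13 4 14 10 2)(9 15)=[11, 1, 0, 3, 14, 5, 6, 7, 8, 15, 2, 13, 12, 4, 10, 9]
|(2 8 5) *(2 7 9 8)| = 4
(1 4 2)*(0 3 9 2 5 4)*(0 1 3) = (2 3 9)(4 5) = [0, 1, 3, 9, 5, 4, 6, 7, 8, 2]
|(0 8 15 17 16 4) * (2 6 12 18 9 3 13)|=|(0 8 15 17 16 4)(2 6 12 18 9 3 13)|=42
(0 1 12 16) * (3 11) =(0 1 12 16)(3 11) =[1, 12, 2, 11, 4, 5, 6, 7, 8, 9, 10, 3, 16, 13, 14, 15, 0]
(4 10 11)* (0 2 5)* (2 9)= (0 9 2 5)(4 10 11)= [9, 1, 5, 3, 10, 0, 6, 7, 8, 2, 11, 4]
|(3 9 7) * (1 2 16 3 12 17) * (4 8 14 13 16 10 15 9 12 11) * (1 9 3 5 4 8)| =|(1 2 10 15 3 12 17 9 7 11 8 14 13 16 5 4)| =16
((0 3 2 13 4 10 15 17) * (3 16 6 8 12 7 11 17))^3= ((0 16 6 8 12 7 11 17)(2 13 4 10 15 3))^3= (0 8 11 16 12 17 6 7)(2 10)(3 4)(13 15)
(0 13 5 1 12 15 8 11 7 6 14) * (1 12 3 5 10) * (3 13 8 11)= (0 8 3 5 12 15 11 7 6 14)(1 13 10)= [8, 13, 2, 5, 4, 12, 14, 6, 3, 9, 1, 7, 15, 10, 0, 11]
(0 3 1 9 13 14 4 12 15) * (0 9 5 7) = (0 3 1 5 7)(4 12 15 9 13 14) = [3, 5, 2, 1, 12, 7, 6, 0, 8, 13, 10, 11, 15, 14, 4, 9]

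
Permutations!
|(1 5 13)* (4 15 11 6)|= |(1 5 13)(4 15 11 6)|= 12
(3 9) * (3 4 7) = (3 9 4 7) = [0, 1, 2, 9, 7, 5, 6, 3, 8, 4]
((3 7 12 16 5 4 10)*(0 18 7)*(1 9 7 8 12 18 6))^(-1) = ((0 6 1 9 7 18 8 12 16 5 4 10 3))^(-1) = (0 3 10 4 5 16 12 8 18 7 9 1 6)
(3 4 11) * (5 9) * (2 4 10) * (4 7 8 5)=(2 7 8 5 9 4 11 3 10)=[0, 1, 7, 10, 11, 9, 6, 8, 5, 4, 2, 3]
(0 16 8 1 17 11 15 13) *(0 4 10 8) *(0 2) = (0 16 2)(1 17 11 15 13 4 10 8) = [16, 17, 0, 3, 10, 5, 6, 7, 1, 9, 8, 15, 12, 4, 14, 13, 2, 11]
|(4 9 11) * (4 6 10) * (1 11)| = |(1 11 6 10 4 9)| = 6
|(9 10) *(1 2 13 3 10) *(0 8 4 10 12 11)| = 11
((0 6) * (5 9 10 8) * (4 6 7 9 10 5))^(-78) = ((0 7 9 5 10 8 4 6))^(-78) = (0 9 10 4)(5 8 6 7)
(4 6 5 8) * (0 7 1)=[7, 0, 2, 3, 6, 8, 5, 1, 4]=(0 7 1)(4 6 5 8)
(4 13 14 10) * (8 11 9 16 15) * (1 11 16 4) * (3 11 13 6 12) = [0, 13, 2, 11, 6, 5, 12, 7, 16, 4, 1, 9, 3, 14, 10, 8, 15] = (1 13 14 10)(3 11 9 4 6 12)(8 16 15)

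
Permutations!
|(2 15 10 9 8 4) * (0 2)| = 7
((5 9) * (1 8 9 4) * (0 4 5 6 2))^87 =(0 8 2 1 6 4 9)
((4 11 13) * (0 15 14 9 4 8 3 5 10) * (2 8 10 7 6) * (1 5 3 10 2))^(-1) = (0 10 8 2 13 11 4 9 14 15)(1 6 7 5)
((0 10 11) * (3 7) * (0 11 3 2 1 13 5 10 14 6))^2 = ((0 14 6)(1 13 5 10 3 7 2))^2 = (0 6 14)(1 5 3 2 13 10 7)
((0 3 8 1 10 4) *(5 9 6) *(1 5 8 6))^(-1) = (0 4 10 1 9 5 8 6 3)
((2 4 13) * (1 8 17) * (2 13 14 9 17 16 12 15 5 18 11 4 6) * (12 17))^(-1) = (1 17 16 8)(2 6)(4 11 18 5 15 12 9 14)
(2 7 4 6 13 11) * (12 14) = (2 7 4 6 13 11)(12 14) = [0, 1, 7, 3, 6, 5, 13, 4, 8, 9, 10, 2, 14, 11, 12]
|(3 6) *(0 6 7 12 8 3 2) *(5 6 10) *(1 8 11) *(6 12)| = 11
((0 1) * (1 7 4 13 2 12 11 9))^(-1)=(0 1 9 11 12 2 13 4 7)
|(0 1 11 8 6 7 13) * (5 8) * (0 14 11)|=|(0 1)(5 8 6 7 13 14 11)|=14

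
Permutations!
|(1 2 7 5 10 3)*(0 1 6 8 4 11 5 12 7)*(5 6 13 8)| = 24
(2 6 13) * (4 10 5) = (2 6 13)(4 10 5) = [0, 1, 6, 3, 10, 4, 13, 7, 8, 9, 5, 11, 12, 2]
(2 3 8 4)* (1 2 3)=[0, 2, 1, 8, 3, 5, 6, 7, 4]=(1 2)(3 8 4)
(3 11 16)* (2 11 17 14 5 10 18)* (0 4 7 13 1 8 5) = (0 4 7 13 1 8 5 10 18 2 11 16 3 17 14) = [4, 8, 11, 17, 7, 10, 6, 13, 5, 9, 18, 16, 12, 1, 0, 15, 3, 14, 2]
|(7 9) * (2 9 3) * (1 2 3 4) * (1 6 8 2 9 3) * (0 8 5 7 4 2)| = 8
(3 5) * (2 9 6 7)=(2 9 6 7)(3 5)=[0, 1, 9, 5, 4, 3, 7, 2, 8, 6]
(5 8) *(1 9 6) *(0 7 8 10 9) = (0 7 8 5 10 9 6 1) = [7, 0, 2, 3, 4, 10, 1, 8, 5, 6, 9]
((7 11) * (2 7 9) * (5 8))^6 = (2 11)(7 9)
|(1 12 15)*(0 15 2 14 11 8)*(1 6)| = |(0 15 6 1 12 2 14 11 8)| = 9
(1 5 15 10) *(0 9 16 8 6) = (0 9 16 8 6)(1 5 15 10) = [9, 5, 2, 3, 4, 15, 0, 7, 6, 16, 1, 11, 12, 13, 14, 10, 8]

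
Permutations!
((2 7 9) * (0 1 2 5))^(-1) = ((0 1 2 7 9 5))^(-1) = (0 5 9 7 2 1)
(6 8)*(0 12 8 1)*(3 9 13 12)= (0 3 9 13 12 8 6 1)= [3, 0, 2, 9, 4, 5, 1, 7, 6, 13, 10, 11, 8, 12]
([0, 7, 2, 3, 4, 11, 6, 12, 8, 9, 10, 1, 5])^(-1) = [0, 11, 2, 3, 4, 12, 6, 1, 8, 9, 10, 5, 7]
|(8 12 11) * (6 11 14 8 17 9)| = 12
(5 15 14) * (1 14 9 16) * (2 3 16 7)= (1 14 5 15 9 7 2 3 16)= [0, 14, 3, 16, 4, 15, 6, 2, 8, 7, 10, 11, 12, 13, 5, 9, 1]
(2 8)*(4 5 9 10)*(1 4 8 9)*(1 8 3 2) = (1 4 5 8)(2 9 10 3) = [0, 4, 9, 2, 5, 8, 6, 7, 1, 10, 3]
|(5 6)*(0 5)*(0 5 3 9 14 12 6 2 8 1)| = 10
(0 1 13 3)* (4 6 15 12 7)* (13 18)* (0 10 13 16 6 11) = (0 1 18 16 6 15 12 7 4 11)(3 10 13) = [1, 18, 2, 10, 11, 5, 15, 4, 8, 9, 13, 0, 7, 3, 14, 12, 6, 17, 16]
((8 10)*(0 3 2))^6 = (10)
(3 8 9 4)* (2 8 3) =(2 8 9 4) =[0, 1, 8, 3, 2, 5, 6, 7, 9, 4]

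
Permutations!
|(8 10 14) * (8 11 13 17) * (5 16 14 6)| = 9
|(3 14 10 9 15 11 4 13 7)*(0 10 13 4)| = 20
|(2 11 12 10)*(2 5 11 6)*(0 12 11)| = |(0 12 10 5)(2 6)| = 4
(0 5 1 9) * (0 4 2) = (0 5 1 9 4 2) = [5, 9, 0, 3, 2, 1, 6, 7, 8, 4]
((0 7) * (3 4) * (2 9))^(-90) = (9)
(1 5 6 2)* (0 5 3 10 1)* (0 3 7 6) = (0 5)(1 7 6 2 3 10) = [5, 7, 3, 10, 4, 0, 2, 6, 8, 9, 1]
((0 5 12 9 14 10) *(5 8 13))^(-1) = (0 10 14 9 12 5 13 8)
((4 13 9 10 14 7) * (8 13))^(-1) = ((4 8 13 9 10 14 7))^(-1) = (4 7 14 10 9 13 8)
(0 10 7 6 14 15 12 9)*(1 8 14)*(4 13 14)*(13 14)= (0 10 7 6 1 8 4 14 15 12 9)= [10, 8, 2, 3, 14, 5, 1, 6, 4, 0, 7, 11, 9, 13, 15, 12]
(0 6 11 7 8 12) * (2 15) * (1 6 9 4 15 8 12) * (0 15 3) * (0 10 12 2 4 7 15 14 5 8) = (0 9 7 2)(1 6 11 15 4 3 10 12 14 5 8) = [9, 6, 0, 10, 3, 8, 11, 2, 1, 7, 12, 15, 14, 13, 5, 4]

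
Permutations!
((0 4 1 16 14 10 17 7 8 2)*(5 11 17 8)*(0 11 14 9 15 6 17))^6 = (0 6 8 16 5)(1 7 11 15 10)(2 9 14 4 17)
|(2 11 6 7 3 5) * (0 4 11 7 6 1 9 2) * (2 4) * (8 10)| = |(0 2 7 3 5)(1 9 4 11)(8 10)| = 20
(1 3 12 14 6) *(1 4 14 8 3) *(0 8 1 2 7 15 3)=[8, 2, 7, 12, 14, 5, 4, 15, 0, 9, 10, 11, 1, 13, 6, 3]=(0 8)(1 2 7 15 3 12)(4 14 6)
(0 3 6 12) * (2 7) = (0 3 6 12)(2 7) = [3, 1, 7, 6, 4, 5, 12, 2, 8, 9, 10, 11, 0]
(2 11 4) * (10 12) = (2 11 4)(10 12) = [0, 1, 11, 3, 2, 5, 6, 7, 8, 9, 12, 4, 10]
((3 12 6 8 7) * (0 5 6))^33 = ((0 5 6 8 7 3 12))^33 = (0 3 8 5 12 7 6)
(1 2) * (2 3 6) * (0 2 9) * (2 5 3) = (0 5 3 6 9)(1 2) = [5, 2, 1, 6, 4, 3, 9, 7, 8, 0]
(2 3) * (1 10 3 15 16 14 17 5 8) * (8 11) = [0, 10, 15, 2, 4, 11, 6, 7, 1, 9, 3, 8, 12, 13, 17, 16, 14, 5] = (1 10 3 2 15 16 14 17 5 11 8)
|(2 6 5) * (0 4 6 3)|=6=|(0 4 6 5 2 3)|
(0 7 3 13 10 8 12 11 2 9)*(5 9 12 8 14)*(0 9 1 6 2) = (0 7 3 13 10 14 5 1 6 2 12 11) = [7, 6, 12, 13, 4, 1, 2, 3, 8, 9, 14, 0, 11, 10, 5]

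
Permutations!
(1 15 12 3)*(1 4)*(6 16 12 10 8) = (1 15 10 8 6 16 12 3 4) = [0, 15, 2, 4, 1, 5, 16, 7, 6, 9, 8, 11, 3, 13, 14, 10, 12]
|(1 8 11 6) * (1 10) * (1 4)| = 6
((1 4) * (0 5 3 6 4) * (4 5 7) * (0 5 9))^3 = (0 1 6 7 5 9 4 3)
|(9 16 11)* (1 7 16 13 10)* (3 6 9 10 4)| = |(1 7 16 11 10)(3 6 9 13 4)| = 5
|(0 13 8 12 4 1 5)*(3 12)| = |(0 13 8 3 12 4 1 5)| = 8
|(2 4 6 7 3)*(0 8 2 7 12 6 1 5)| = 6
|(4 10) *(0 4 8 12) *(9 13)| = 10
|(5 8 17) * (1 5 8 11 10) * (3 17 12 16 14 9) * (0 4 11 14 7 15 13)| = |(0 4 11 10 1 5 14 9 3 17 8 12 16 7 15 13)| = 16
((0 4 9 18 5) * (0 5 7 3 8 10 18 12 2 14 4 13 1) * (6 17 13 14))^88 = (0 13 6 12 4)(1 17 2 9 14)(3 18 8 7 10) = ((0 14 4 9 12 2 6 17 13 1)(3 8 10 18 7))^88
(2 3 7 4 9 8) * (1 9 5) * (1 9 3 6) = [0, 3, 6, 7, 5, 9, 1, 4, 2, 8] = (1 3 7 4 5 9 8 2 6)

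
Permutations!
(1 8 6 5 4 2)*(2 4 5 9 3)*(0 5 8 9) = [5, 9, 1, 2, 4, 8, 0, 7, 6, 3] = (0 5 8 6)(1 9 3 2)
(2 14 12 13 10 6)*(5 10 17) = [0, 1, 14, 3, 4, 10, 2, 7, 8, 9, 6, 11, 13, 17, 12, 15, 16, 5] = (2 14 12 13 17 5 10 6)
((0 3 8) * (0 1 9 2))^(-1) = ((0 3 8 1 9 2))^(-1) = (0 2 9 1 8 3)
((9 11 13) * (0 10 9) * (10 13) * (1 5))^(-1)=(0 13)(1 5)(9 10 11)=((0 13)(1 5)(9 11 10))^(-1)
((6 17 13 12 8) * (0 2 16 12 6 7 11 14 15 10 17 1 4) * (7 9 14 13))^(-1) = ((0 2 16 12 8 9 14 15 10 17 7 11 13 6 1 4))^(-1) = (0 4 1 6 13 11 7 17 10 15 14 9 8 12 16 2)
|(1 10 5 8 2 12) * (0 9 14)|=|(0 9 14)(1 10 5 8 2 12)|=6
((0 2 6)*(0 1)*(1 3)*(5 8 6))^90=((0 2 5 8 6 3 1))^90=(0 1 3 6 8 5 2)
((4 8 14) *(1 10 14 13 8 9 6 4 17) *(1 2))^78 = ((1 10 14 17 2)(4 9 6)(8 13))^78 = (1 17 10 2 14)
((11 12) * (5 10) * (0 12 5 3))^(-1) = (0 3 10 5 11 12)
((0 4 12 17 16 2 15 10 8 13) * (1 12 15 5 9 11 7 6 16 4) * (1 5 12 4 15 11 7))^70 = ((0 5 9 7 6 16 2 12 17 15 10 8 13)(1 4 11))^70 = (0 16 10 9 12 13 6 15 5 2 8 7 17)(1 4 11)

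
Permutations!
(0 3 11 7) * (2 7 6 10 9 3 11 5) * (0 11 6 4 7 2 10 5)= (0 6 5 10 9 3)(4 7 11)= [6, 1, 2, 0, 7, 10, 5, 11, 8, 3, 9, 4]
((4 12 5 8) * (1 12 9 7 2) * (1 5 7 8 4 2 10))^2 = (1 7)(2 4 8 5 9)(10 12)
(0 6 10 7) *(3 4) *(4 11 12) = [6, 1, 2, 11, 3, 5, 10, 0, 8, 9, 7, 12, 4] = (0 6 10 7)(3 11 12 4)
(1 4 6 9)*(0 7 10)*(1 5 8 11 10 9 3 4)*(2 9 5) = (0 7 5 8 11 10)(2 9)(3 4 6) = [7, 1, 9, 4, 6, 8, 3, 5, 11, 2, 0, 10]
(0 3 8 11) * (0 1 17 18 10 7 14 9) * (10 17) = (0 3 8 11 1 10 7 14 9)(17 18) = [3, 10, 2, 8, 4, 5, 6, 14, 11, 0, 7, 1, 12, 13, 9, 15, 16, 18, 17]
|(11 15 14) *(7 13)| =|(7 13)(11 15 14)| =6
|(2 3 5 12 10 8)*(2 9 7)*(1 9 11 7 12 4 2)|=|(1 9 12 10 8 11 7)(2 3 5 4)|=28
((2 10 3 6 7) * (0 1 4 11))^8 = ((0 1 4 11)(2 10 3 6 7))^8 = (11)(2 6 10 7 3)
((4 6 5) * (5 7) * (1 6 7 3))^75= (7)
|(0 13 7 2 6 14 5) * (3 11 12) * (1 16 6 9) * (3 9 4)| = |(0 13 7 2 4 3 11 12 9 1 16 6 14 5)| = 14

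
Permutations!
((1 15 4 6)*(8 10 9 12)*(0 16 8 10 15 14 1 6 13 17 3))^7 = ((0 16 8 15 4 13 17 3)(1 14)(9 12 10))^7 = (0 3 17 13 4 15 8 16)(1 14)(9 12 10)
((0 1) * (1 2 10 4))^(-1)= (0 1 4 10 2)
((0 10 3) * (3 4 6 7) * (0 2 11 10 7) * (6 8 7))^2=((0 6)(2 11 10 4 8 7 3))^2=(2 10 8 3 11 4 7)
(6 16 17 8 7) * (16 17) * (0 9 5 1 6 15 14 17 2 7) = (0 9 5 1 6 2 7 15 14 17 8) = [9, 6, 7, 3, 4, 1, 2, 15, 0, 5, 10, 11, 12, 13, 17, 14, 16, 8]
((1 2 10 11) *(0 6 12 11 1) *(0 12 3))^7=((0 6 3)(1 2 10)(11 12))^7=(0 6 3)(1 2 10)(11 12)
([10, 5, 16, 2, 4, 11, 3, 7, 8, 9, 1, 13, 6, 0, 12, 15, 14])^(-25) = (0 13 11 5 1 10)(2 3 6 12 14 16)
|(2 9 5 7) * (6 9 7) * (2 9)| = |(2 7 9 5 6)| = 5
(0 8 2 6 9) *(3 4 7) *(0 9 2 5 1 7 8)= [0, 7, 6, 4, 8, 1, 2, 3, 5, 9]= (9)(1 7 3 4 8 5)(2 6)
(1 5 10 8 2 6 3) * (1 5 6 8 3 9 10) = [0, 6, 8, 5, 4, 1, 9, 7, 2, 10, 3] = (1 6 9 10 3 5)(2 8)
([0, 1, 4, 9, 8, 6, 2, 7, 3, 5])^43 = (2 4 8 3 9 5 6)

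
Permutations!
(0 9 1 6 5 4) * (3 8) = (0 9 1 6 5 4)(3 8) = [9, 6, 2, 8, 0, 4, 5, 7, 3, 1]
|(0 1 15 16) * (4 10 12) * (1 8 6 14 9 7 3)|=|(0 8 6 14 9 7 3 1 15 16)(4 10 12)|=30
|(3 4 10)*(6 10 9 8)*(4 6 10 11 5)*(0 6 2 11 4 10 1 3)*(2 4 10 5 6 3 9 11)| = 6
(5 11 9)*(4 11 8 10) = (4 11 9 5 8 10) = [0, 1, 2, 3, 11, 8, 6, 7, 10, 5, 4, 9]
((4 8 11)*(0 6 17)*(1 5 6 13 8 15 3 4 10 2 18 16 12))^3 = (0 11 18 1 17 8 2 12 6 13 10 16 5)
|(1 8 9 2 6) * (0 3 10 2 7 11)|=10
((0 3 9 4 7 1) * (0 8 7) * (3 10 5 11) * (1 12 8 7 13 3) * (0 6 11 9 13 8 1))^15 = (0 10 5 9 4 6 11)(3 13)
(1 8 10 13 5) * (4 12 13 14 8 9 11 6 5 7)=(1 9 11 6 5)(4 12 13 7)(8 10 14)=[0, 9, 2, 3, 12, 1, 5, 4, 10, 11, 14, 6, 13, 7, 8]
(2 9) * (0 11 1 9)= [11, 9, 0, 3, 4, 5, 6, 7, 8, 2, 10, 1]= (0 11 1 9 2)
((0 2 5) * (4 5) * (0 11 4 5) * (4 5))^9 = ((0 2 4)(5 11))^9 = (5 11)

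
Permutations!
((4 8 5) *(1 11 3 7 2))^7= (1 3 2 11 7)(4 8 5)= ((1 11 3 7 2)(4 8 5))^7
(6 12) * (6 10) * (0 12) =(0 12 10 6) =[12, 1, 2, 3, 4, 5, 0, 7, 8, 9, 6, 11, 10]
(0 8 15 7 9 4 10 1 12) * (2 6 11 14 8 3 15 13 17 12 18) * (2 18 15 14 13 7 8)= (18)(0 3 14 2 6 11 13 17 12)(1 15 8 7 9 4 10)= [3, 15, 6, 14, 10, 5, 11, 9, 7, 4, 1, 13, 0, 17, 2, 8, 16, 12, 18]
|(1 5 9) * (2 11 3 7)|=12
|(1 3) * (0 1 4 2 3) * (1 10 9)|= 12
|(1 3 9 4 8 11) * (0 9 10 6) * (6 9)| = |(0 6)(1 3 10 9 4 8 11)| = 14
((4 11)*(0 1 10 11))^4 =(0 4 11 10 1)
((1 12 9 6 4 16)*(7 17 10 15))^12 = (17)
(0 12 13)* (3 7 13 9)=[12, 1, 2, 7, 4, 5, 6, 13, 8, 3, 10, 11, 9, 0]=(0 12 9 3 7 13)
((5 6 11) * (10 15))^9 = ((5 6 11)(10 15))^9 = (10 15)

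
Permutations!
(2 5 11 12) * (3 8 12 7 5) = [0, 1, 3, 8, 4, 11, 6, 5, 12, 9, 10, 7, 2] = (2 3 8 12)(5 11 7)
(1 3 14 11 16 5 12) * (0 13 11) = (0 13 11 16 5 12 1 3 14) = [13, 3, 2, 14, 4, 12, 6, 7, 8, 9, 10, 16, 1, 11, 0, 15, 5]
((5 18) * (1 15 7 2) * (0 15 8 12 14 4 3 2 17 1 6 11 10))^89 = (0 8 2 15 12 6 7 14 11 17 4 10 1 3)(5 18)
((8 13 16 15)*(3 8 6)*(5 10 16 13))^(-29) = (3 6 15 16 10 5 8)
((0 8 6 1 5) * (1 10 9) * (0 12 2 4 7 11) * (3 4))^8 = (0 2 10 7 5 8 3 9 11 12 6 4 1)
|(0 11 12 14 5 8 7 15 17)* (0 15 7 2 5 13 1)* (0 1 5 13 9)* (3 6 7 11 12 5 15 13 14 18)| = 12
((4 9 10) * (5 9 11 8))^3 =((4 11 8 5 9 10))^3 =(4 5)(8 10)(9 11)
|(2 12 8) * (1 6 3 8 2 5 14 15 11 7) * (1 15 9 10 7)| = 22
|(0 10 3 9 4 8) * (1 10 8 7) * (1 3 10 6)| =4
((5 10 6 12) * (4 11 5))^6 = ((4 11 5 10 6 12))^6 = (12)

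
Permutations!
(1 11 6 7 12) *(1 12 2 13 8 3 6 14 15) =(1 11 14 15)(2 13 8 3 6 7) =[0, 11, 13, 6, 4, 5, 7, 2, 3, 9, 10, 14, 12, 8, 15, 1]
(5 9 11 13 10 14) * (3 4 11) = (3 4 11 13 10 14 5 9) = [0, 1, 2, 4, 11, 9, 6, 7, 8, 3, 14, 13, 12, 10, 5]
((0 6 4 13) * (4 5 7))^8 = (0 5 4)(6 7 13)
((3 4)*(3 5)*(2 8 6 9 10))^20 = (10)(3 5 4)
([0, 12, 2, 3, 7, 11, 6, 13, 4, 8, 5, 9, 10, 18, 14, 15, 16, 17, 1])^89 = (1 12 10 5 11 9 8 4 7 13 18)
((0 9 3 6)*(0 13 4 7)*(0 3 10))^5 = (13)(0 10 9)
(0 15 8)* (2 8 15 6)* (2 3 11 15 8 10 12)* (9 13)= (0 6 3 11 15 8)(2 10 12)(9 13)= [6, 1, 10, 11, 4, 5, 3, 7, 0, 13, 12, 15, 2, 9, 14, 8]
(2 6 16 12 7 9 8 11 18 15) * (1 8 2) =(1 8 11 18 15)(2 6 16 12 7 9) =[0, 8, 6, 3, 4, 5, 16, 9, 11, 2, 10, 18, 7, 13, 14, 1, 12, 17, 15]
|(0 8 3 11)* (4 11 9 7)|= 7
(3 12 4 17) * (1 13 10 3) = (1 13 10 3 12 4 17) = [0, 13, 2, 12, 17, 5, 6, 7, 8, 9, 3, 11, 4, 10, 14, 15, 16, 1]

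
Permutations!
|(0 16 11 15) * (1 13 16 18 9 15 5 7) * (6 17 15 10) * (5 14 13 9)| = 20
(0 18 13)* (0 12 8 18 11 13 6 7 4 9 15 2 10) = (0 11 13 12 8 18 6 7 4 9 15 2 10) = [11, 1, 10, 3, 9, 5, 7, 4, 18, 15, 0, 13, 8, 12, 14, 2, 16, 17, 6]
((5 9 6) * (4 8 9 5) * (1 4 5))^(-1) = (1 5 6 9 8 4)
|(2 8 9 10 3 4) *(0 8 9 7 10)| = |(0 8 7 10 3 4 2 9)| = 8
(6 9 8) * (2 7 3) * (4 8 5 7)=(2 4 8 6 9 5 7 3)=[0, 1, 4, 2, 8, 7, 9, 3, 6, 5]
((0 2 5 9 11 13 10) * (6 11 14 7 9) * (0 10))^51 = (14)(0 6)(2 11)(5 13)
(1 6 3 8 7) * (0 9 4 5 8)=(0 9 4 5 8 7 1 6 3)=[9, 6, 2, 0, 5, 8, 3, 1, 7, 4]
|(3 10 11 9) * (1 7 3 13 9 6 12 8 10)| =30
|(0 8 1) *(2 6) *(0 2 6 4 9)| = |(0 8 1 2 4 9)| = 6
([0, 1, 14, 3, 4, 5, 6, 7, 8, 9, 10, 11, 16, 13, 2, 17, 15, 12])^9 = [0, 1, 14, 3, 4, 5, 6, 7, 8, 9, 10, 11, 16, 13, 2, 17, 15, 12]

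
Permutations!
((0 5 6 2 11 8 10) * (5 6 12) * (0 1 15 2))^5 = (0 6)(1 10 8 11 2 15)(5 12)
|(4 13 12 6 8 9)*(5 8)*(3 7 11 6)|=10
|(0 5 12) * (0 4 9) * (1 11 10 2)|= 20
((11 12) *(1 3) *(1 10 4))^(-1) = ((1 3 10 4)(11 12))^(-1) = (1 4 10 3)(11 12)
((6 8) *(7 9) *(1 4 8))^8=((1 4 8 6)(7 9))^8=(9)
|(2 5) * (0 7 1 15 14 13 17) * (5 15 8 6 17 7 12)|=12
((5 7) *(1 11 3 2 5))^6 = (11)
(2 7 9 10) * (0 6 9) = (0 6 9 10 2 7) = [6, 1, 7, 3, 4, 5, 9, 0, 8, 10, 2]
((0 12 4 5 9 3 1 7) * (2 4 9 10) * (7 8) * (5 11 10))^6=(0 7 8 1 3 9 12)(2 11)(4 10)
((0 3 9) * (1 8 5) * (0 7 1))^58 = (0 9 1 5 3 7 8)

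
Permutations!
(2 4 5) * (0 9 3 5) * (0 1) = (0 9 3 5 2 4 1) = [9, 0, 4, 5, 1, 2, 6, 7, 8, 3]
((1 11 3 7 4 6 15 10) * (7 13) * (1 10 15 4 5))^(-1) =(15)(1 5 7 13 3 11)(4 6)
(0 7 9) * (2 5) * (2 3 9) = (0 7 2 5 3 9) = [7, 1, 5, 9, 4, 3, 6, 2, 8, 0]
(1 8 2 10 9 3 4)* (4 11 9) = (1 8 2 10 4)(3 11 9) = [0, 8, 10, 11, 1, 5, 6, 7, 2, 3, 4, 9]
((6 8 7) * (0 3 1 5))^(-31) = ((0 3 1 5)(6 8 7))^(-31) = (0 3 1 5)(6 7 8)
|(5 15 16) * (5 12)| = |(5 15 16 12)| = 4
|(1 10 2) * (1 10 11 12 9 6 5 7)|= |(1 11 12 9 6 5 7)(2 10)|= 14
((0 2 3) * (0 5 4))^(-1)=((0 2 3 5 4))^(-1)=(0 4 5 3 2)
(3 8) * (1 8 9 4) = (1 8 3 9 4) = [0, 8, 2, 9, 1, 5, 6, 7, 3, 4]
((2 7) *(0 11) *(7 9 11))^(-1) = (0 11 9 2 7)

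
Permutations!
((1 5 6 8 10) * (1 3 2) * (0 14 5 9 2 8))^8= (14)(1 2 9)(3 10 8)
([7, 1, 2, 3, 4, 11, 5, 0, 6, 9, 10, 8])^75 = (0 7)(5 6 8 11)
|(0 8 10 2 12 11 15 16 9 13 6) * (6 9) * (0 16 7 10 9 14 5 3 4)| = 24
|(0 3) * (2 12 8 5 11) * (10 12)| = |(0 3)(2 10 12 8 5 11)| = 6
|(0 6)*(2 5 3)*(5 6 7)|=6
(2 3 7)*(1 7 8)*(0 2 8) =(0 2 3)(1 7 8) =[2, 7, 3, 0, 4, 5, 6, 8, 1]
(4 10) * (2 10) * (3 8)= (2 10 4)(3 8)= [0, 1, 10, 8, 2, 5, 6, 7, 3, 9, 4]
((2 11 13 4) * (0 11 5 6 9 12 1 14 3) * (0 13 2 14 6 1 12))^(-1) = (0 9 6 1 5 2 11)(3 14 4 13)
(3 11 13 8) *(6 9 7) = [0, 1, 2, 11, 4, 5, 9, 6, 3, 7, 10, 13, 12, 8] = (3 11 13 8)(6 9 7)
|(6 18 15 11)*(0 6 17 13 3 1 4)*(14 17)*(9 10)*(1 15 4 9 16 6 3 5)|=15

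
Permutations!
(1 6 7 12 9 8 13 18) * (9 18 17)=(1 6 7 12 18)(8 13 17 9)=[0, 6, 2, 3, 4, 5, 7, 12, 13, 8, 10, 11, 18, 17, 14, 15, 16, 9, 1]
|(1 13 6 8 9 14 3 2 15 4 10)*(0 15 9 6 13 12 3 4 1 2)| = 10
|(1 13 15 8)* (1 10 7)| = |(1 13 15 8 10 7)| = 6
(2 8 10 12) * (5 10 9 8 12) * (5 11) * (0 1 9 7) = [1, 9, 12, 3, 4, 10, 6, 0, 7, 8, 11, 5, 2] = (0 1 9 8 7)(2 12)(5 10 11)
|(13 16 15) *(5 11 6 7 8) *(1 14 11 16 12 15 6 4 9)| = 15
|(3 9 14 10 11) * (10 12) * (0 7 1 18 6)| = |(0 7 1 18 6)(3 9 14 12 10 11)| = 30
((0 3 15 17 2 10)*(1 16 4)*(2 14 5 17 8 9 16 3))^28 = (0 2 10)(5 17 14)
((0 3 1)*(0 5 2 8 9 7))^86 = ((0 3 1 5 2 8 9 7))^86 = (0 9 2 1)(3 7 8 5)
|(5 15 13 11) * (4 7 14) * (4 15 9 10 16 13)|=|(4 7 14 15)(5 9 10 16 13 11)|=12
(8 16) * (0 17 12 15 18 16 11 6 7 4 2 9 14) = (0 17 12 15 18 16 8 11 6 7 4 2 9 14) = [17, 1, 9, 3, 2, 5, 7, 4, 11, 14, 10, 6, 15, 13, 0, 18, 8, 12, 16]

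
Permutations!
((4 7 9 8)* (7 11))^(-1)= (4 8 9 7 11)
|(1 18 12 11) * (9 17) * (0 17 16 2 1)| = 9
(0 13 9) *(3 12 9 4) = (0 13 4 3 12 9) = [13, 1, 2, 12, 3, 5, 6, 7, 8, 0, 10, 11, 9, 4]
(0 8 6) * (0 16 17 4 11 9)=[8, 1, 2, 3, 11, 5, 16, 7, 6, 0, 10, 9, 12, 13, 14, 15, 17, 4]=(0 8 6 16 17 4 11 9)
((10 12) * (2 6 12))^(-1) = ((2 6 12 10))^(-1) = (2 10 12 6)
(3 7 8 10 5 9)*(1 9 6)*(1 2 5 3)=(1 9)(2 5 6)(3 7 8 10)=[0, 9, 5, 7, 4, 6, 2, 8, 10, 1, 3]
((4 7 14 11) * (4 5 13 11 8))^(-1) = ((4 7 14 8)(5 13 11))^(-1) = (4 8 14 7)(5 11 13)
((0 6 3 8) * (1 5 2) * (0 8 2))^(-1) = (8)(0 5 1 2 3 6)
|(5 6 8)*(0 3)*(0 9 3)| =6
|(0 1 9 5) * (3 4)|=|(0 1 9 5)(3 4)|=4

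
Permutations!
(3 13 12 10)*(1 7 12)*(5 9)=(1 7 12 10 3 13)(5 9)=[0, 7, 2, 13, 4, 9, 6, 12, 8, 5, 3, 11, 10, 1]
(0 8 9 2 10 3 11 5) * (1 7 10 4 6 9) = [8, 7, 4, 11, 6, 0, 9, 10, 1, 2, 3, 5] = (0 8 1 7 10 3 11 5)(2 4 6 9)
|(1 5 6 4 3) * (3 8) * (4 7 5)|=|(1 4 8 3)(5 6 7)|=12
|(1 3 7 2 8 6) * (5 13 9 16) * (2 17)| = |(1 3 7 17 2 8 6)(5 13 9 16)| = 28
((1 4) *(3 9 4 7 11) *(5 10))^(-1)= (1 4 9 3 11 7)(5 10)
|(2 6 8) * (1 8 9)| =5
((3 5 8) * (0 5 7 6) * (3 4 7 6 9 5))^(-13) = (0 6 3)(4 9 8 7 5)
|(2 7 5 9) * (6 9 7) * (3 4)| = |(2 6 9)(3 4)(5 7)| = 6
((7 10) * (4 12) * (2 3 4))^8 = ((2 3 4 12)(7 10))^8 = (12)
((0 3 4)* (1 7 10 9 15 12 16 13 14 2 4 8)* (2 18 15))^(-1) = (0 4 2 9 10 7 1 8 3)(12 15 18 14 13 16)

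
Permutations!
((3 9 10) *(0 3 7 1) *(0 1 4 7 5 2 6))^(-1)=(0 6 2 5 10 9 3)(4 7)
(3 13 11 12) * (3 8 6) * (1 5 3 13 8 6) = (1 5 3 8)(6 13 11 12) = [0, 5, 2, 8, 4, 3, 13, 7, 1, 9, 10, 12, 6, 11]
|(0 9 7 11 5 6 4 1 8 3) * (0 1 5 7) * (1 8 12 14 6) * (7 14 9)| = |(0 7 11 14 6 4 5 1 12 9)(3 8)| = 10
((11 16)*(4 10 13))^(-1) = ((4 10 13)(11 16))^(-1) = (4 13 10)(11 16)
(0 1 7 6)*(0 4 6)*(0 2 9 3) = [1, 7, 9, 0, 6, 5, 4, 2, 8, 3] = (0 1 7 2 9 3)(4 6)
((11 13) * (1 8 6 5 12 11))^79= ((1 8 6 5 12 11 13))^79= (1 6 12 13 8 5 11)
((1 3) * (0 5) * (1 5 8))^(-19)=((0 8 1 3 5))^(-19)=(0 8 1 3 5)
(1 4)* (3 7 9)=[0, 4, 2, 7, 1, 5, 6, 9, 8, 3]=(1 4)(3 7 9)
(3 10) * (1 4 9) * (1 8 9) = (1 4)(3 10)(8 9) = [0, 4, 2, 10, 1, 5, 6, 7, 9, 8, 3]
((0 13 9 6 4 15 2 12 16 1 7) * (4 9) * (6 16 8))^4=((0 13 4 15 2 12 8 6 9 16 1 7))^4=(0 2 9)(1 4 8)(6 7 15)(12 16 13)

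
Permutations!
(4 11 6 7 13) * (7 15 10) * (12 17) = (4 11 6 15 10 7 13)(12 17) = [0, 1, 2, 3, 11, 5, 15, 13, 8, 9, 7, 6, 17, 4, 14, 10, 16, 12]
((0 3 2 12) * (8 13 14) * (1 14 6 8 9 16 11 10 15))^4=(1 11 14 10 9 15 16)(6 8 13)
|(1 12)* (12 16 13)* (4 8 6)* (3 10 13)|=|(1 16 3 10 13 12)(4 8 6)|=6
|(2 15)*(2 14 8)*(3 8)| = 5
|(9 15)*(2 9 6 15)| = 2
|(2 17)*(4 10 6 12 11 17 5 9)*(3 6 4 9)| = 14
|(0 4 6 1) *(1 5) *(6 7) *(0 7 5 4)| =5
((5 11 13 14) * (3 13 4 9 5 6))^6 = ((3 13 14 6)(4 9 5 11))^6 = (3 14)(4 5)(6 13)(9 11)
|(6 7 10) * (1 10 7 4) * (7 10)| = 5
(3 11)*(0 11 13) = (0 11 3 13) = [11, 1, 2, 13, 4, 5, 6, 7, 8, 9, 10, 3, 12, 0]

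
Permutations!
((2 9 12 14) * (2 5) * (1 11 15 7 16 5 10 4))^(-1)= (1 4 10 14 12 9 2 5 16 7 15 11)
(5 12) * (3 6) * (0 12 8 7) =(0 12 5 8 7)(3 6) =[12, 1, 2, 6, 4, 8, 3, 0, 7, 9, 10, 11, 5]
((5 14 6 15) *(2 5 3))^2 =(2 14 15)(3 5 6)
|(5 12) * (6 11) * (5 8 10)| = 4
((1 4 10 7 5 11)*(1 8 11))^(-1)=((1 4 10 7 5)(8 11))^(-1)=(1 5 7 10 4)(8 11)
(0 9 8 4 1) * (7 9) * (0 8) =(0 7 9)(1 8 4) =[7, 8, 2, 3, 1, 5, 6, 9, 4, 0]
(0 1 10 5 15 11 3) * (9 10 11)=[1, 11, 2, 0, 4, 15, 6, 7, 8, 10, 5, 3, 12, 13, 14, 9]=(0 1 11 3)(5 15 9 10)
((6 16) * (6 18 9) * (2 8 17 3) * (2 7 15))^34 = (2 7 17)(3 8 15)(6 18)(9 16) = ((2 8 17 3 7 15)(6 16 18 9))^34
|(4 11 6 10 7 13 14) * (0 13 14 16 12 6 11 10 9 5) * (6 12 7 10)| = 9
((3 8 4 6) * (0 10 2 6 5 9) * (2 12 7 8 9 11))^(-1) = (0 9 3 6 2 11 5 4 8 7 12 10)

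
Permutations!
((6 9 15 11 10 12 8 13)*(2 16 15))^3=(2 11 8 9 15 12 6 16 10 13)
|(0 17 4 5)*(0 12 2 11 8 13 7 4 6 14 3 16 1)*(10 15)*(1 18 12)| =|(0 17 6 14 3 16 18 12 2 11 8 13 7 4 5 1)(10 15)| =16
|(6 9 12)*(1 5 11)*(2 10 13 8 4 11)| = 24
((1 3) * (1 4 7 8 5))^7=(1 3 4 7 8 5)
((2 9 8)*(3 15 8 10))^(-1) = ((2 9 10 3 15 8))^(-1) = (2 8 15 3 10 9)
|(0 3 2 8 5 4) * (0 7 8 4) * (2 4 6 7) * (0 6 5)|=|(0 3 4 2 5 6 7 8)|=8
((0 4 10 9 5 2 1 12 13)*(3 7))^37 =((0 4 10 9 5 2 1 12 13)(3 7))^37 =(0 4 10 9 5 2 1 12 13)(3 7)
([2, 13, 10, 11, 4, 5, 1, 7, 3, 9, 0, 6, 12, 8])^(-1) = [10, 6, 0, 8, 4, 5, 11, 7, 13, 9, 2, 3, 12, 1]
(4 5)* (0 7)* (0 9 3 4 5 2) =(0 7 9 3 4 2) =[7, 1, 0, 4, 2, 5, 6, 9, 8, 3]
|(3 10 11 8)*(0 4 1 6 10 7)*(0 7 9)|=9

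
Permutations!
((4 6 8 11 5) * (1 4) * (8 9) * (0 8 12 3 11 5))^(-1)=((0 8 5 1 4 6 9 12 3 11))^(-1)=(0 11 3 12 9 6 4 1 5 8)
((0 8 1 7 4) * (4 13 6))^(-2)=(0 6 7 8 4 13 1)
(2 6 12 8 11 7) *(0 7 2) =(0 7)(2 6 12 8 11) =[7, 1, 6, 3, 4, 5, 12, 0, 11, 9, 10, 2, 8]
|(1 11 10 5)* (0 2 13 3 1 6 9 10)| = 12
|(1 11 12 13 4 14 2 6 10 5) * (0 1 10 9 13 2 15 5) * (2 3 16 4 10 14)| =|(0 1 11 12 3 16 4 2 6 9 13 10)(5 14 15)| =12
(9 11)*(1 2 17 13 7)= [0, 2, 17, 3, 4, 5, 6, 1, 8, 11, 10, 9, 12, 7, 14, 15, 16, 13]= (1 2 17 13 7)(9 11)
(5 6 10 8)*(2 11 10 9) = (2 11 10 8 5 6 9) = [0, 1, 11, 3, 4, 6, 9, 7, 5, 2, 8, 10]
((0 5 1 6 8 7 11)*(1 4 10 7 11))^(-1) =(0 11 8 6 1 7 10 4 5)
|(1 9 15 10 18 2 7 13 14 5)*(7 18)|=8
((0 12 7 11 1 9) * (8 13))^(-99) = ((0 12 7 11 1 9)(8 13))^(-99) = (0 11)(1 12)(7 9)(8 13)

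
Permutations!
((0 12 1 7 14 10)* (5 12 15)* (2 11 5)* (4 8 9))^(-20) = (15)(4 8 9)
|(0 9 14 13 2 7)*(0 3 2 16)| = 15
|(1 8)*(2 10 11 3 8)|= |(1 2 10 11 3 8)|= 6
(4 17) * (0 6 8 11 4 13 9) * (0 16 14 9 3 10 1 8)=(0 6)(1 8 11 4 17 13 3 10)(9 16 14)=[6, 8, 2, 10, 17, 5, 0, 7, 11, 16, 1, 4, 12, 3, 9, 15, 14, 13]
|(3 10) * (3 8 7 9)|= |(3 10 8 7 9)|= 5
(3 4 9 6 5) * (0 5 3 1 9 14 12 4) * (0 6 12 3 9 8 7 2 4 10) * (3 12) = (0 5 1 8 7 2 4 14 12 10)(3 6 9) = [5, 8, 4, 6, 14, 1, 9, 2, 7, 3, 0, 11, 10, 13, 12]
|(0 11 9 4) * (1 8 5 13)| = 4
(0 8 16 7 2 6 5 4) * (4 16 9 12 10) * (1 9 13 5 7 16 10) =(16)(0 8 13 5 10 4)(1 9 12)(2 6 7) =[8, 9, 6, 3, 0, 10, 7, 2, 13, 12, 4, 11, 1, 5, 14, 15, 16]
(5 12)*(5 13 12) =(12 13) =[0, 1, 2, 3, 4, 5, 6, 7, 8, 9, 10, 11, 13, 12]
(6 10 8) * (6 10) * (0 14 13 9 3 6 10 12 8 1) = (0 14 13 9 3 6 10 1)(8 12) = [14, 0, 2, 6, 4, 5, 10, 7, 12, 3, 1, 11, 8, 9, 13]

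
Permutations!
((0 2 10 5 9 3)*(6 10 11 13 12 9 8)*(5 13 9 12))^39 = ((0 2 11 9 3)(5 8 6 10 13))^39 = (0 3 9 11 2)(5 13 10 6 8)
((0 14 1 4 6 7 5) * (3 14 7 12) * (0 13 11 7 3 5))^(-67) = (0 7 11 13 5 12 6 4 1 14 3)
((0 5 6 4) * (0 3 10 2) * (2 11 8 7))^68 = ((0 5 6 4 3 10 11 8 7 2))^68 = (0 7 11 3 6)(2 8 10 4 5)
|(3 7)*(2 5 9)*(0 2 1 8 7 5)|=6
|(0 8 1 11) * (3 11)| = |(0 8 1 3 11)| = 5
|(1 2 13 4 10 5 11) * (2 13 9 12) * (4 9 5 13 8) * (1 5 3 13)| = |(1 8 4 10)(2 3 13 9 12)(5 11)| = 20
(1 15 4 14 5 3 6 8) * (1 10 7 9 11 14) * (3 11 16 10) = (1 15 4)(3 6 8)(5 11 14)(7 9 16 10) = [0, 15, 2, 6, 1, 11, 8, 9, 3, 16, 7, 14, 12, 13, 5, 4, 10]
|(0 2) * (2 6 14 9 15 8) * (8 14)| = |(0 6 8 2)(9 15 14)| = 12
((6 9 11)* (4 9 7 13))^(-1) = ((4 9 11 6 7 13))^(-1) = (4 13 7 6 11 9)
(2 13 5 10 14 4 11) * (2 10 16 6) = [0, 1, 13, 3, 11, 16, 2, 7, 8, 9, 14, 10, 12, 5, 4, 15, 6] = (2 13 5 16 6)(4 11 10 14)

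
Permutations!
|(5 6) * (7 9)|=2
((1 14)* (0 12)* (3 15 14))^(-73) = ((0 12)(1 3 15 14))^(-73) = (0 12)(1 14 15 3)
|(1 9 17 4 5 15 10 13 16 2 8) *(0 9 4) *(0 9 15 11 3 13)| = |(0 15 10)(1 4 5 11 3 13 16 2 8)(9 17)| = 18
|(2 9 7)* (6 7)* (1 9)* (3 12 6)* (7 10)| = 8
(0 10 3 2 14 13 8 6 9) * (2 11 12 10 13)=(0 13 8 6 9)(2 14)(3 11 12 10)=[13, 1, 14, 11, 4, 5, 9, 7, 6, 0, 3, 12, 10, 8, 2]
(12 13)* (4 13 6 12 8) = (4 13 8)(6 12) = [0, 1, 2, 3, 13, 5, 12, 7, 4, 9, 10, 11, 6, 8]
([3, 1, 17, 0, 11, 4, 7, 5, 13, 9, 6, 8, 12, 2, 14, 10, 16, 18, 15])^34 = (2 8 4 7 10 18)(5 6 15 17 13 11)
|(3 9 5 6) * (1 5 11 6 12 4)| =4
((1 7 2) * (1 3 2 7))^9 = ((7)(2 3))^9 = (7)(2 3)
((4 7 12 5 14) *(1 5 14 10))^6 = (4 12)(7 14)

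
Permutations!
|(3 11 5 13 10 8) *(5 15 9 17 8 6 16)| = |(3 11 15 9 17 8)(5 13 10 6 16)| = 30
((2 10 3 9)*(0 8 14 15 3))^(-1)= (0 10 2 9 3 15 14 8)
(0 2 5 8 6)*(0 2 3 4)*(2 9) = (0 3 4)(2 5 8 6 9) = [3, 1, 5, 4, 0, 8, 9, 7, 6, 2]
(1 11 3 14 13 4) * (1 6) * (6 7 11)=[0, 6, 2, 14, 7, 5, 1, 11, 8, 9, 10, 3, 12, 4, 13]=(1 6)(3 14 13 4 7 11)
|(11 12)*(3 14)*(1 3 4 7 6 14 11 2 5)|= |(1 3 11 12 2 5)(4 7 6 14)|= 12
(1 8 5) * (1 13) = (1 8 5 13) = [0, 8, 2, 3, 4, 13, 6, 7, 5, 9, 10, 11, 12, 1]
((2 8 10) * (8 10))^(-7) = (2 10)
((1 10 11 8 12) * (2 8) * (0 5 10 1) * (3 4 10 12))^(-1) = ((0 5 12)(2 8 3 4 10 11))^(-1) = (0 12 5)(2 11 10 4 3 8)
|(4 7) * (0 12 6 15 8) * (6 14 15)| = |(0 12 14 15 8)(4 7)| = 10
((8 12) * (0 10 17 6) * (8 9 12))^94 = ((0 10 17 6)(9 12))^94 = (0 17)(6 10)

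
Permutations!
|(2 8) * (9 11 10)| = 6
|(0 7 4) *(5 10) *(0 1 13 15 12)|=|(0 7 4 1 13 15 12)(5 10)|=14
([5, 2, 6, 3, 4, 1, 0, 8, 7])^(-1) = [6, 5, 1, 3, 4, 0, 2, 8, 7]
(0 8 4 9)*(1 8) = (0 1 8 4 9) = [1, 8, 2, 3, 9, 5, 6, 7, 4, 0]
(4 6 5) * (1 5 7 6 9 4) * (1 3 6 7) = [0, 5, 2, 6, 9, 3, 1, 7, 8, 4] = (1 5 3 6)(4 9)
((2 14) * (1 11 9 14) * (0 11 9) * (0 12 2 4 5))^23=(0 9 11 14 12 4 2 5 1)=((0 11 12 2 1 9 14 4 5))^23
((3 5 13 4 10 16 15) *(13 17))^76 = ((3 5 17 13 4 10 16 15))^76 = (3 4)(5 10)(13 15)(16 17)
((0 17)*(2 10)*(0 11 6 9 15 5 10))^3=((0 17 11 6 9 15 5 10 2))^3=(0 6 5)(2 11 15)(9 10 17)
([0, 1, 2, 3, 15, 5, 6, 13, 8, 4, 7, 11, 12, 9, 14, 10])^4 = (4 13 10)(7 15 9)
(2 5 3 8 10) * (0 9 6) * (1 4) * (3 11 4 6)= [9, 6, 5, 8, 1, 11, 0, 7, 10, 3, 2, 4]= (0 9 3 8 10 2 5 11 4 1 6)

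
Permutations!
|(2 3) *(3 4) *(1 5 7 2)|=|(1 5 7 2 4 3)|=6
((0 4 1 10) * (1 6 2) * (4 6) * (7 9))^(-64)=(0 6 2 1 10)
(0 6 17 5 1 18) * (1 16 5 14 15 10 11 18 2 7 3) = [6, 2, 7, 1, 4, 16, 17, 3, 8, 9, 11, 18, 12, 13, 15, 10, 5, 14, 0] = (0 6 17 14 15 10 11 18)(1 2 7 3)(5 16)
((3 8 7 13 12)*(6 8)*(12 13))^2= (13)(3 8 12 6 7)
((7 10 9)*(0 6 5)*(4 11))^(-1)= (0 5 6)(4 11)(7 9 10)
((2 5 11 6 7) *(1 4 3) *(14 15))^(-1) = ((1 4 3)(2 5 11 6 7)(14 15))^(-1) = (1 3 4)(2 7 6 11 5)(14 15)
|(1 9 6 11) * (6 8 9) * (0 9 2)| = 12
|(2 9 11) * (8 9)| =|(2 8 9 11)| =4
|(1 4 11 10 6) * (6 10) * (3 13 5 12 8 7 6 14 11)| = |(1 4 3 13 5 12 8 7 6)(11 14)| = 18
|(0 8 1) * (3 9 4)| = 3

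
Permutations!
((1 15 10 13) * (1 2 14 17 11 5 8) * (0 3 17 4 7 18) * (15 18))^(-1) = ((0 3 17 11 5 8 1 18)(2 14 4 7 15 10 13))^(-1) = (0 18 1 8 5 11 17 3)(2 13 10 15 7 4 14)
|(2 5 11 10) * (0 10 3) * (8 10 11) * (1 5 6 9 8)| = 30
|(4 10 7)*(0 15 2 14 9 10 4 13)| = |(0 15 2 14 9 10 7 13)| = 8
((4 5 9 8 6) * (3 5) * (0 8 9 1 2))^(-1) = (9)(0 2 1 5 3 4 6 8)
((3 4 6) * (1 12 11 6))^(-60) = (12)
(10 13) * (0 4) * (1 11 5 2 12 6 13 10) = [4, 11, 12, 3, 0, 2, 13, 7, 8, 9, 10, 5, 6, 1] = (0 4)(1 11 5 2 12 6 13)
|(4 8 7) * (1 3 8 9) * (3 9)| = 4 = |(1 9)(3 8 7 4)|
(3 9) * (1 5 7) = [0, 5, 2, 9, 4, 7, 6, 1, 8, 3] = (1 5 7)(3 9)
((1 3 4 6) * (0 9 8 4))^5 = ((0 9 8 4 6 1 3))^5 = (0 1 4 9 3 6 8)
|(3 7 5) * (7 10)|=|(3 10 7 5)|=4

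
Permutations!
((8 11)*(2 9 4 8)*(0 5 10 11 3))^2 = (0 10 2 4 3 5 11 9 8)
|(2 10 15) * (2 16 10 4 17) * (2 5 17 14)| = |(2 4 14)(5 17)(10 15 16)| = 6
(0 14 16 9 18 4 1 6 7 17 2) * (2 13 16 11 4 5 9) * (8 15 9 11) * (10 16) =(0 14 8 15 9 18 5 11 4 1 6 7 17 13 10 16 2) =[14, 6, 0, 3, 1, 11, 7, 17, 15, 18, 16, 4, 12, 10, 8, 9, 2, 13, 5]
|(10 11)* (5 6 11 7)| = |(5 6 11 10 7)| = 5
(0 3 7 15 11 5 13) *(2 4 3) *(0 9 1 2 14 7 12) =[14, 2, 4, 12, 3, 13, 6, 15, 8, 1, 10, 5, 0, 9, 7, 11] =(0 14 7 15 11 5 13 9 1 2 4 3 12)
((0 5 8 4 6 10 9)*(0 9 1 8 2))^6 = ((0 5 2)(1 8 4 6 10))^6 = (1 8 4 6 10)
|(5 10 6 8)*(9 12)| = |(5 10 6 8)(9 12)| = 4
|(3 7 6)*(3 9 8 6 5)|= 3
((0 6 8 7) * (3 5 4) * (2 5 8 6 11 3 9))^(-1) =((0 11 3 8 7)(2 5 4 9))^(-1) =(0 7 8 3 11)(2 9 4 5)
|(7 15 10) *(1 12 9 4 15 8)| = |(1 12 9 4 15 10 7 8)| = 8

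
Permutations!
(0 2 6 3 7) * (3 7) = (0 2 6 7) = [2, 1, 6, 3, 4, 5, 7, 0]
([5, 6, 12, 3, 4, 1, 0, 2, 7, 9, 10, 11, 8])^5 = (0 5 1 6)(2 12 8 7)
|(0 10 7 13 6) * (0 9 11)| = 7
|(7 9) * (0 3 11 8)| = |(0 3 11 8)(7 9)| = 4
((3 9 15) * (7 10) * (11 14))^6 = (15)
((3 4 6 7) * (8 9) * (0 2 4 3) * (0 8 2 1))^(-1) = ((0 1)(2 4 6 7 8 9))^(-1) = (0 1)(2 9 8 7 6 4)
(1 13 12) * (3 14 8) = (1 13 12)(3 14 8) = [0, 13, 2, 14, 4, 5, 6, 7, 3, 9, 10, 11, 1, 12, 8]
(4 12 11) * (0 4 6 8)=(0 4 12 11 6 8)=[4, 1, 2, 3, 12, 5, 8, 7, 0, 9, 10, 6, 11]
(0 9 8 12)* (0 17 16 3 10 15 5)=(0 9 8 12 17 16 3 10 15 5)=[9, 1, 2, 10, 4, 0, 6, 7, 12, 8, 15, 11, 17, 13, 14, 5, 3, 16]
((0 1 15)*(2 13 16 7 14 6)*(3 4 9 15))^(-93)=((0 1 3 4 9 15)(2 13 16 7 14 6))^(-93)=(0 4)(1 9)(2 7)(3 15)(6 16)(13 14)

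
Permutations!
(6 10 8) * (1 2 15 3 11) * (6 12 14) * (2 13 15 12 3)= (1 13 15 2 12 14 6 10 8 3 11)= [0, 13, 12, 11, 4, 5, 10, 7, 3, 9, 8, 1, 14, 15, 6, 2]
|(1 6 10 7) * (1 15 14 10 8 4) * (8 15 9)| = 9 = |(1 6 15 14 10 7 9 8 4)|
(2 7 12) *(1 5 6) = (1 5 6)(2 7 12) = [0, 5, 7, 3, 4, 6, 1, 12, 8, 9, 10, 11, 2]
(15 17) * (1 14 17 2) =(1 14 17 15 2) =[0, 14, 1, 3, 4, 5, 6, 7, 8, 9, 10, 11, 12, 13, 17, 2, 16, 15]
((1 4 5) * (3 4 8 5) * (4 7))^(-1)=((1 8 5)(3 7 4))^(-1)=(1 5 8)(3 4 7)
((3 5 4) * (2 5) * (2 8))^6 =((2 5 4 3 8))^6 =(2 5 4 3 8)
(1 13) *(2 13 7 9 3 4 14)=(1 7 9 3 4 14 2 13)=[0, 7, 13, 4, 14, 5, 6, 9, 8, 3, 10, 11, 12, 1, 2]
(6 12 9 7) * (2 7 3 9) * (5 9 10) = (2 7 6 12)(3 10 5 9) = [0, 1, 7, 10, 4, 9, 12, 6, 8, 3, 5, 11, 2]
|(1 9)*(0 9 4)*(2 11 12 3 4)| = |(0 9 1 2 11 12 3 4)| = 8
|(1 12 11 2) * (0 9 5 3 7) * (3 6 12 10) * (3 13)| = 12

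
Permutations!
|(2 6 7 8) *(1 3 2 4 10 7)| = |(1 3 2 6)(4 10 7 8)| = 4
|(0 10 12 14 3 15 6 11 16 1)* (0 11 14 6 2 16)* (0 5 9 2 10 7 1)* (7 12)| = 14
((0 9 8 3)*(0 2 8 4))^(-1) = (0 4 9)(2 3 8)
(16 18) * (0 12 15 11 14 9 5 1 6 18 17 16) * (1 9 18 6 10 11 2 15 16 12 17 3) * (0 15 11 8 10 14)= (0 17 12 16 3 1 14 18 15 2 11)(5 9)(8 10)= [17, 14, 11, 1, 4, 9, 6, 7, 10, 5, 8, 0, 16, 13, 18, 2, 3, 12, 15]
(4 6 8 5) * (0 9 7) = (0 9 7)(4 6 8 5) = [9, 1, 2, 3, 6, 4, 8, 0, 5, 7]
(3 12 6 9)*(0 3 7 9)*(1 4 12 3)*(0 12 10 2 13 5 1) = (1 4 10 2 13 5)(6 12)(7 9) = [0, 4, 13, 3, 10, 1, 12, 9, 8, 7, 2, 11, 6, 5]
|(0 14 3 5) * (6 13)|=|(0 14 3 5)(6 13)|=4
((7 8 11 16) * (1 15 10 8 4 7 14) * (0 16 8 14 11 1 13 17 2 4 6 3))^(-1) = ((0 16 11 8 1 15 10 14 13 17 2 4 7 6 3))^(-1) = (0 3 6 7 4 2 17 13 14 10 15 1 8 11 16)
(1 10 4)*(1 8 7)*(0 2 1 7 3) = [2, 10, 1, 0, 8, 5, 6, 7, 3, 9, 4] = (0 2 1 10 4 8 3)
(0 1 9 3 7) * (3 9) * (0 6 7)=(9)(0 1 3)(6 7)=[1, 3, 2, 0, 4, 5, 7, 6, 8, 9]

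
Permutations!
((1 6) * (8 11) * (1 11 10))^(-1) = ((1 6 11 8 10))^(-1) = (1 10 8 11 6)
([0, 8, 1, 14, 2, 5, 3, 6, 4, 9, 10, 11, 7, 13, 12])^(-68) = [0, 1, 2, 12, 4, 5, 14, 3, 8, 9, 10, 11, 6, 13, 7]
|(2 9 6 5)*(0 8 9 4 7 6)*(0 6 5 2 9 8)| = 6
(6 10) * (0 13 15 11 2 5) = [13, 1, 5, 3, 4, 0, 10, 7, 8, 9, 6, 2, 12, 15, 14, 11] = (0 13 15 11 2 5)(6 10)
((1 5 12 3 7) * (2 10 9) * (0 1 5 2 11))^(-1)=((0 1 2 10 9 11)(3 7 5 12))^(-1)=(0 11 9 10 2 1)(3 12 5 7)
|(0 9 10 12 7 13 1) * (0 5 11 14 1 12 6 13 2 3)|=|(0 9 10 6 13 12 7 2 3)(1 5 11 14)|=36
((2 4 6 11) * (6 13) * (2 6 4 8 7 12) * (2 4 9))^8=(2 8 7 12 4 13 9)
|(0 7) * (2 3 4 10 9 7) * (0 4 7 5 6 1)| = |(0 2 3 7 4 10 9 5 6 1)| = 10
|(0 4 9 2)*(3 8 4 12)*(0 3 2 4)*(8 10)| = |(0 12 2 3 10 8)(4 9)| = 6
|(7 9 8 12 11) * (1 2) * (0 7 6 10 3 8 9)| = |(0 7)(1 2)(3 8 12 11 6 10)| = 6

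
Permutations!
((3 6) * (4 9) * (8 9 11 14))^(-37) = ((3 6)(4 11 14 8 9))^(-37) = (3 6)(4 8 11 9 14)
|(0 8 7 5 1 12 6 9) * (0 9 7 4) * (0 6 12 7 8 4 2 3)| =|(12)(0 4 6 8 2 3)(1 7 5)| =6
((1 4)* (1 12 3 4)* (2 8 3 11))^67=(2 8 3 4 12 11)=((2 8 3 4 12 11))^67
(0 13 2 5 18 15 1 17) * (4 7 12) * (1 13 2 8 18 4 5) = (0 2 1 17)(4 7 12 5)(8 18 15 13) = [2, 17, 1, 3, 7, 4, 6, 12, 18, 9, 10, 11, 5, 8, 14, 13, 16, 0, 15]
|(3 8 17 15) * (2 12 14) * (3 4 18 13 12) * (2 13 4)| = |(2 3 8 17 15)(4 18)(12 14 13)| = 30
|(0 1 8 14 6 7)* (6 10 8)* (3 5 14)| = 20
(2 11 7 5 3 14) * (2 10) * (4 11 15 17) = (2 15 17 4 11 7 5 3 14 10) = [0, 1, 15, 14, 11, 3, 6, 5, 8, 9, 2, 7, 12, 13, 10, 17, 16, 4]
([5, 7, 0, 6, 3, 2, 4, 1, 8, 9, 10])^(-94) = (10)(0 2 5)(3 4 6)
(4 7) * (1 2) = [0, 2, 1, 3, 7, 5, 6, 4] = (1 2)(4 7)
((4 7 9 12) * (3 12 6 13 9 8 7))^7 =((3 12 4)(6 13 9)(7 8))^7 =(3 12 4)(6 13 9)(7 8)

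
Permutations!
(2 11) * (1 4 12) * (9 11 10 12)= (1 4 9 11 2 10 12)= [0, 4, 10, 3, 9, 5, 6, 7, 8, 11, 12, 2, 1]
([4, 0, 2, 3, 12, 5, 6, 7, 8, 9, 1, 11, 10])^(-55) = (12)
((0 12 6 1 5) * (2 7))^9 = ((0 12 6 1 5)(2 7))^9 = (0 5 1 6 12)(2 7)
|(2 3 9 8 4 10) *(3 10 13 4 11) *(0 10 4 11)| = |(0 10 2 4 13 11 3 9 8)| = 9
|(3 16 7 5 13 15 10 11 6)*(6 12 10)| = |(3 16 7 5 13 15 6)(10 11 12)| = 21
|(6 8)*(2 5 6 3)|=5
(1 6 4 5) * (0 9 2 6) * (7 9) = (0 7 9 2 6 4 5 1) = [7, 0, 6, 3, 5, 1, 4, 9, 8, 2]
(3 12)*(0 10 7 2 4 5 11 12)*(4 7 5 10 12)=(0 12 3)(2 7)(4 10 5 11)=[12, 1, 7, 0, 10, 11, 6, 2, 8, 9, 5, 4, 3]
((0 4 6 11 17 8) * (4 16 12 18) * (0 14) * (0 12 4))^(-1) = (0 18 12 14 8 17 11 6 4 16)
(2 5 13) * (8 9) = (2 5 13)(8 9) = [0, 1, 5, 3, 4, 13, 6, 7, 9, 8, 10, 11, 12, 2]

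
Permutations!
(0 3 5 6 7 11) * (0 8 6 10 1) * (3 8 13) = (0 8 6 7 11 13 3 5 10 1) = [8, 0, 2, 5, 4, 10, 7, 11, 6, 9, 1, 13, 12, 3]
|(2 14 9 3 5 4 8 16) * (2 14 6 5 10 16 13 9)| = 11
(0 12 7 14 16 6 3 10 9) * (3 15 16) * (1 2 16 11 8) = (0 12 7 14 3 10 9)(1 2 16 6 15 11 8) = [12, 2, 16, 10, 4, 5, 15, 14, 1, 0, 9, 8, 7, 13, 3, 11, 6]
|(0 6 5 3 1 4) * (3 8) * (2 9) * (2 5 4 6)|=9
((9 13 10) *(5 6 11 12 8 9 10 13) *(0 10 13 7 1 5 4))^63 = (0 7 6 8)(1 11 9 10)(4 13 5 12) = ((0 10 13 7 1 5 6 11 12 8 9 4))^63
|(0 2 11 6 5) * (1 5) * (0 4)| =7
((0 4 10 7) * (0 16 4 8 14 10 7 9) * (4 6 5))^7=(0 14 9 8 10)(4 16 5 7 6)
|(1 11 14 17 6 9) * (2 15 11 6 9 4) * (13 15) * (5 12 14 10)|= 13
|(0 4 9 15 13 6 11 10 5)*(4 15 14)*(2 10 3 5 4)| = |(0 15 13 6 11 3 5)(2 10 4 9 14)| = 35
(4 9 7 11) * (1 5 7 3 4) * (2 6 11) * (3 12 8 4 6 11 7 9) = [0, 5, 11, 6, 3, 9, 7, 2, 4, 12, 10, 1, 8] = (1 5 9 12 8 4 3 6 7 2 11)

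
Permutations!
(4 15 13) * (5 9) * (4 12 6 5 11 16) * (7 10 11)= (4 15 13 12 6 5 9 7 10 11 16)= [0, 1, 2, 3, 15, 9, 5, 10, 8, 7, 11, 16, 6, 12, 14, 13, 4]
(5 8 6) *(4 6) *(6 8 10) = (4 8)(5 10 6) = [0, 1, 2, 3, 8, 10, 5, 7, 4, 9, 6]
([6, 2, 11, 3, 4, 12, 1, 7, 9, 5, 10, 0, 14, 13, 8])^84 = (0 11 2 1 6)(5 9 8 14 12)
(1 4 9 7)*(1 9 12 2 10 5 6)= (1 4 12 2 10 5 6)(7 9)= [0, 4, 10, 3, 12, 6, 1, 9, 8, 7, 5, 11, 2]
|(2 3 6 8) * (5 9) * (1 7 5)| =4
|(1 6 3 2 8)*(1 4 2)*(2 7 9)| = |(1 6 3)(2 8 4 7 9)| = 15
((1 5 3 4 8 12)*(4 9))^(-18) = (1 9 12 3 8 5 4)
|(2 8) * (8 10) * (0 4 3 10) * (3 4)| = 5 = |(0 3 10 8 2)|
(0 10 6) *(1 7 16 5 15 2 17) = [10, 7, 17, 3, 4, 15, 0, 16, 8, 9, 6, 11, 12, 13, 14, 2, 5, 1] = (0 10 6)(1 7 16 5 15 2 17)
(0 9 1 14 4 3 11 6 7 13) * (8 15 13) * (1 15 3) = (0 9 15 13)(1 14 4)(3 11 6 7 8) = [9, 14, 2, 11, 1, 5, 7, 8, 3, 15, 10, 6, 12, 0, 4, 13]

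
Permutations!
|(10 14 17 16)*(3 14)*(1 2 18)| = 15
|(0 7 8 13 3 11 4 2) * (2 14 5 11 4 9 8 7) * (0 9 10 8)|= |(0 2 9)(3 4 14 5 11 10 8 13)|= 24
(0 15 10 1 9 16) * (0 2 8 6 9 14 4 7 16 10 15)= (1 14 4 7 16 2 8 6 9 10)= [0, 14, 8, 3, 7, 5, 9, 16, 6, 10, 1, 11, 12, 13, 4, 15, 2]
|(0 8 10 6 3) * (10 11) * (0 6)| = 4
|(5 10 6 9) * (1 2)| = |(1 2)(5 10 6 9)| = 4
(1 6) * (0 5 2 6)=[5, 0, 6, 3, 4, 2, 1]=(0 5 2 6 1)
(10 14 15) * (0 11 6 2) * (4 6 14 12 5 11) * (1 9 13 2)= (0 4 6 1 9 13 2)(5 11 14 15 10 12)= [4, 9, 0, 3, 6, 11, 1, 7, 8, 13, 12, 14, 5, 2, 15, 10]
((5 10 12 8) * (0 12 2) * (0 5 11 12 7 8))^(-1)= ((0 7 8 11 12)(2 5 10))^(-1)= (0 12 11 8 7)(2 10 5)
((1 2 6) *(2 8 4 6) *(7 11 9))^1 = ((1 8 4 6)(7 11 9))^1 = (1 8 4 6)(7 11 9)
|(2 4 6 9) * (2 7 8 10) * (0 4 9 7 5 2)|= 6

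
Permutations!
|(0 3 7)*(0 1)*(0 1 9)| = 4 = |(0 3 7 9)|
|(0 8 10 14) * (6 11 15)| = |(0 8 10 14)(6 11 15)| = 12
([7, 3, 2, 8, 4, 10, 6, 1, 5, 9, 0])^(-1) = [10, 7, 2, 1, 4, 8, 6, 0, 3, 9, 5]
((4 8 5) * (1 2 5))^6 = (1 2 5 4 8)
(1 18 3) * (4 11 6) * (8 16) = (1 18 3)(4 11 6)(8 16) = [0, 18, 2, 1, 11, 5, 4, 7, 16, 9, 10, 6, 12, 13, 14, 15, 8, 17, 3]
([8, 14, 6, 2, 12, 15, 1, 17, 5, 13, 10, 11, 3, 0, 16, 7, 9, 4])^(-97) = (0 13 9 16 14 1 6 2 3 12 4 17 7 15 5 8)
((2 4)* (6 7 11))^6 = (11)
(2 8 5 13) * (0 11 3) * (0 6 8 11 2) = (0 2 11 3 6 8 5 13) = [2, 1, 11, 6, 4, 13, 8, 7, 5, 9, 10, 3, 12, 0]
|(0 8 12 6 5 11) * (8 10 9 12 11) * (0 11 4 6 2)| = |(0 10 9 12 2)(4 6 5 8)| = 20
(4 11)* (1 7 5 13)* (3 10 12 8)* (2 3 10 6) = (1 7 5 13)(2 3 6)(4 11)(8 10 12) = [0, 7, 3, 6, 11, 13, 2, 5, 10, 9, 12, 4, 8, 1]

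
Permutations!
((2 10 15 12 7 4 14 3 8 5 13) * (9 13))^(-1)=(2 13 9 5 8 3 14 4 7 12 15 10)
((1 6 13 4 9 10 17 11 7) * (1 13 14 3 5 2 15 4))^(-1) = (1 13 7 11 17 10 9 4 15 2 5 3 14 6)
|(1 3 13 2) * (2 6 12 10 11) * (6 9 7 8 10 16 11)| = 12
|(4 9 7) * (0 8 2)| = |(0 8 2)(4 9 7)| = 3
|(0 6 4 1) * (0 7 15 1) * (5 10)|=6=|(0 6 4)(1 7 15)(5 10)|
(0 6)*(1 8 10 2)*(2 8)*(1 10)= (0 6)(1 2 10 8)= [6, 2, 10, 3, 4, 5, 0, 7, 1, 9, 8]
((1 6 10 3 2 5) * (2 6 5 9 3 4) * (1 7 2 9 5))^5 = ((2 5 7)(3 6 10 4 9))^5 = (10)(2 7 5)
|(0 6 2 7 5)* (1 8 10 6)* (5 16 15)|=10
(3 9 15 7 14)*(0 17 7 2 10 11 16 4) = (0 17 7 14 3 9 15 2 10 11 16 4) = [17, 1, 10, 9, 0, 5, 6, 14, 8, 15, 11, 16, 12, 13, 3, 2, 4, 7]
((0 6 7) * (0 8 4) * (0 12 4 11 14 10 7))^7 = (0 6)(4 12)(7 11 10 8 14)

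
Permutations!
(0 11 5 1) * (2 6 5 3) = [11, 0, 6, 2, 4, 1, 5, 7, 8, 9, 10, 3] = (0 11 3 2 6 5 1)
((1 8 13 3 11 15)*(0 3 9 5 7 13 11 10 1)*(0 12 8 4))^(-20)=(15)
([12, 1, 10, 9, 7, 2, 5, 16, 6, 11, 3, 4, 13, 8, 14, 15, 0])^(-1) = (0 16 7 4 11 9 3 10 2 5 6 8 13 12)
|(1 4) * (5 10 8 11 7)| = |(1 4)(5 10 8 11 7)| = 10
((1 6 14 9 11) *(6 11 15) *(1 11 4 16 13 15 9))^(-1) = (1 14 6 15 13 16 4)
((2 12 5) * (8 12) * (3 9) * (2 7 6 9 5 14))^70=((2 8 12 14)(3 5 7 6 9))^70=(2 12)(8 14)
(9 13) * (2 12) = (2 12)(9 13) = [0, 1, 12, 3, 4, 5, 6, 7, 8, 13, 10, 11, 2, 9]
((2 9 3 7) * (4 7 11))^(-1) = (2 7 4 11 3 9)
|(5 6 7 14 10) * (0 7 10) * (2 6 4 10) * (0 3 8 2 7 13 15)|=|(0 13 15)(2 6 7 14 3 8)(4 10 5)|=6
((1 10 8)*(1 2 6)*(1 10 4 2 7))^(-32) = (1 6 7 2 8 4 10)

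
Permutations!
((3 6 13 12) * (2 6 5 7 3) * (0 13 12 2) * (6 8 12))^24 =(0 12 8 2 13)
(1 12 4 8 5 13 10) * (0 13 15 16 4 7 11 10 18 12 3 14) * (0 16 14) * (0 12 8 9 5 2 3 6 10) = (0 13 18 8 2 3 12 7 11)(1 6 10)(4 9 5 15 14 16) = [13, 6, 3, 12, 9, 15, 10, 11, 2, 5, 1, 0, 7, 18, 16, 14, 4, 17, 8]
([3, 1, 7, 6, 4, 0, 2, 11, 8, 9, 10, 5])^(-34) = [3, 1, 7, 6, 4, 0, 2, 11, 8, 9, 10, 5]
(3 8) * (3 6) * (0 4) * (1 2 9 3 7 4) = [1, 2, 9, 8, 0, 5, 7, 4, 6, 3] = (0 1 2 9 3 8 6 7 4)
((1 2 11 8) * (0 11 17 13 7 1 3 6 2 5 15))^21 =(0 1 17 3)(2 8 15 7)(5 13 6 11)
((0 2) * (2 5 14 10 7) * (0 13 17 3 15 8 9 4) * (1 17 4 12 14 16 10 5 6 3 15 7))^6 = (0 4 13 2 7 3 6)(1 14 15 16 9)(5 8 10 12 17)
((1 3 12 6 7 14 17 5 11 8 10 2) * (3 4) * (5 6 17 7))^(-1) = ((1 4 3 12 17 6 5 11 8 10 2)(7 14))^(-1) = (1 2 10 8 11 5 6 17 12 3 4)(7 14)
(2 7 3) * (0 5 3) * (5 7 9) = [7, 1, 9, 2, 4, 3, 6, 0, 8, 5] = (0 7)(2 9 5 3)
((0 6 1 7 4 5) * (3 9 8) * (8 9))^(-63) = (9)(0 7)(1 5)(3 8)(4 6)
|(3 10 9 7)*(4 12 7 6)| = |(3 10 9 6 4 12 7)| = 7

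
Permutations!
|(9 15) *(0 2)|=|(0 2)(9 15)|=2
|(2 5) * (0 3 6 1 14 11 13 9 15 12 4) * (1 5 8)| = 14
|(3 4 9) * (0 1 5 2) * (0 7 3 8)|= |(0 1 5 2 7 3 4 9 8)|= 9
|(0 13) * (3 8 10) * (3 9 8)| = 6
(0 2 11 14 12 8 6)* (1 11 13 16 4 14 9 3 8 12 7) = (0 2 13 16 4 14 7 1 11 9 3 8 6) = [2, 11, 13, 8, 14, 5, 0, 1, 6, 3, 10, 9, 12, 16, 7, 15, 4]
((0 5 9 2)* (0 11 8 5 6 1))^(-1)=(0 1 6)(2 9 5 8 11)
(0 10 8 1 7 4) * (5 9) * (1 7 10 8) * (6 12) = (0 8 7 4)(1 10)(5 9)(6 12) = [8, 10, 2, 3, 0, 9, 12, 4, 7, 5, 1, 11, 6]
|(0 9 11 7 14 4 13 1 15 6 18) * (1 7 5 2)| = |(0 9 11 5 2 1 15 6 18)(4 13 7 14)| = 36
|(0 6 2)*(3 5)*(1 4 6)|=|(0 1 4 6 2)(3 5)|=10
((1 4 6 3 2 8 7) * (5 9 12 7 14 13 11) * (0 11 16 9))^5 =((0 11 5)(1 4 6 3 2 8 14 13 16 9 12 7))^5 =(0 5 11)(1 8 12 3 16 4 14 7 2 9 6 13)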